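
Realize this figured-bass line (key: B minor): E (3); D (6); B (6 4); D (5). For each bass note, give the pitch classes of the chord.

E, G, B | D, F#, B | B, E, G | D, F#, A

E (5/3): E, G, B.
D (6/3): D, F#, B.
B (6/4): B, E, G.
D (5/3): D, F#, A.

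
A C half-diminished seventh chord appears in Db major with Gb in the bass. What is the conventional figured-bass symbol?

4/3

Gb is the fifth of C half-diminished seventh, so the chord is in second inversion.
A seventh chord in second inversion is figured 6/4/3, conventionally abbreviated 4/3.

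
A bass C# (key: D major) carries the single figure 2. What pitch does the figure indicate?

Counting 1 letter step above C# lands on D; in D major, that letter is D.

D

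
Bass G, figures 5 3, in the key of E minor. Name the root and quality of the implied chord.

G major

The figures 5 3 indicate a triad in root position.
In root position the bass is the root, so the root is G.
The chord tones are G, B, D, giving G major.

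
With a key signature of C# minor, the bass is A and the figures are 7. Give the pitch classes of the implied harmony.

The written figures 7 are shorthand for 7/5/3: the 5/3 are implied.
A third above A in this key is C#.
A fifth above A in this key is E.
A seventh above A in this key is G#.
Together with the bass A, this spells A major seventh in root position.

A, C#, E, G#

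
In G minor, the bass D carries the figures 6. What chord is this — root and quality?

The figures 6 indicate a triad in first inversion.
In first inversion the root lies a sixth above the bass: a sixth above D in G minor is Bb.
The chord tones are D, F, Bb, giving Bb major.

Bb major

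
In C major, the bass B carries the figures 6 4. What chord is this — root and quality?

E minor

The figures 6 4 indicate a triad in second inversion.
In second inversion the root lies a fourth above the bass: a fourth above B in C major is E.
The chord tones are B, E, G, giving E minor.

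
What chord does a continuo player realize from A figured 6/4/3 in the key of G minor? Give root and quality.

The figures 6/4/3 indicate a seventh chord in second inversion.
In second inversion the root lies a fourth above the bass: a fourth above A in G minor is D.
The chord tones are A, C, D, F, giving D minor seventh.

D minor seventh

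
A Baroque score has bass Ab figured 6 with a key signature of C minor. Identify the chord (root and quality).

The figures 6 indicate a triad in first inversion.
In first inversion the root lies a sixth above the bass: a sixth above Ab in C minor is F.
The chord tones are Ab, C, F, giving F minor.

F minor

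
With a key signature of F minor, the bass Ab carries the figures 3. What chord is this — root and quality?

The figures 3 indicate a triad in root position.
In root position the bass is the root, so the root is Ab.
The chord tones are Ab, C, Eb, giving Ab major.

Ab major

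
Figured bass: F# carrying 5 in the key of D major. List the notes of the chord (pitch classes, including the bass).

The written figures 5 are shorthand for 5/3: the 3 is implied.
A third above F# in this key is A.
A fifth above F# in this key is C#.
Together with the bass F#, this spells F# minor in root position.

F#, A, C#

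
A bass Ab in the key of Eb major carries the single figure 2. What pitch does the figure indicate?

Bb

Counting 1 letter step above Ab lands on B; in Eb major, that letter is Bb.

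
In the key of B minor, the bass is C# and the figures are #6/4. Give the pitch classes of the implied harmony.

C#, F#, A#

A fourth above C# in this key is F#.
A sixth above C# in this key is A, raised to A# by the sharp.
Together with the bass C#, this spells F# major in second inversion.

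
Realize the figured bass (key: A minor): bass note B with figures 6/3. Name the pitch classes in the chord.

A third above B in this key is D.
A sixth above B in this key is G.
Together with the bass B, this spells G major in first inversion.

B, D, G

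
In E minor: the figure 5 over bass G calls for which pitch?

Counting 4 letter steps above G lands on D; in E minor, that letter is D.

D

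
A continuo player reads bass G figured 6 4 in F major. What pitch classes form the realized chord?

G, C, E

A fourth above G in this key is C.
A sixth above G in this key is E.
Together with the bass G, this spells C major in second inversion.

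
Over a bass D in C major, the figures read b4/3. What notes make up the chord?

The written figures b4/3 are shorthand for 6/4/3: the 6 is implied.
A third above D in this key is F.
A fourth above D in this key is G, lowered to Gb by the flat.
A sixth above D in this key is B.

D, F, Gb, B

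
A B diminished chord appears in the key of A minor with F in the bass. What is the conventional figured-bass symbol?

F is the fifth of B diminished, so the chord is in second inversion.
A triad in second inversion is figured 6/4, conventionally abbreviated 6/4.

6/4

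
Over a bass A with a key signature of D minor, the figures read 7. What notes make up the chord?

A, C, E, G

The written figures 7 are shorthand for 7/5/3: the 5/3 are implied.
A third above A in this key is C.
A fifth above A in this key is E.
A seventh above A in this key is G.
Together with the bass A, this spells A minor seventh in root position.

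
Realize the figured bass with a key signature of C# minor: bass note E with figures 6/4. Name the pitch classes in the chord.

A fourth above E in this key is A.
A sixth above E in this key is C#.
Together with the bass E, this spells A major in second inversion.

E, A, C#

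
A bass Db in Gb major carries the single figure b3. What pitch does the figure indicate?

Counting 2 letter steps above Db lands on F; in Gb major, that letter is F.
The b3 figure lowers it a semitone, giving Fb.

Fb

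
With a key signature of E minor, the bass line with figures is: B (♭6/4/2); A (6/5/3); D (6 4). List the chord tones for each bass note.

B, C, E, Gb | A, C, E, F# | D, G, B

B (b6/4/2): B, C, E, Gb.
A (6/5/3): A, C, E, F#.
D (6/4): D, G, B.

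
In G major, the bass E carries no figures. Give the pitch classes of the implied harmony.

E, G, B

An unfigured bass implies 5/3.
A third above E in this key is G.
A fifth above E in this key is B.
Together with the bass E, this spells E minor in root position.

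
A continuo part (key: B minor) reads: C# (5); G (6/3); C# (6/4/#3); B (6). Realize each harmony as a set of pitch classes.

C# (5/3): C#, E, G.
G (6/3): G, B, E.
C# (6/4/#3): C#, E#, F#, A.
B (6/3): B, D, G.

C#, E, G | G, B, E | C#, E#, F#, A | B, D, G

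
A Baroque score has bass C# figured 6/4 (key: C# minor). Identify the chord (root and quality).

The figures 6/4 indicate a triad in second inversion.
In second inversion the root lies a fourth above the bass: a fourth above C# in C# minor is F#.
The chord tones are C#, F#, A, giving F# minor.

F# minor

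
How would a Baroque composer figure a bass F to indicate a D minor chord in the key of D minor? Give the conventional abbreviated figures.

F is the third of D minor, so the chord is in first inversion.
A triad in first inversion is figured 6/3, conventionally abbreviated 6.

6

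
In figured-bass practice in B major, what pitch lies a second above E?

Counting 1 letter step above E lands on F; in B major, that letter is F#.

F#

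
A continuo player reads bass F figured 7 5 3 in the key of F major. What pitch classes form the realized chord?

F, A, C, E

A third above F in this key is A.
A fifth above F in this key is C.
A seventh above F in this key is E.
Together with the bass F, this spells F major seventh in root position.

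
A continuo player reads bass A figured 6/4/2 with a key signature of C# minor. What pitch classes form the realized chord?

A, B, D#, F#

A second above A in this key is B.
A fourth above A in this key is D#.
A sixth above A in this key is F#.
Together with the bass A, this spells B dominant seventh in third inversion.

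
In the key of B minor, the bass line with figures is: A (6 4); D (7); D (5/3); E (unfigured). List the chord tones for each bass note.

A (6/4): A, D, F#.
D (7/5/3): D, F#, A, C#.
D (5/3): D, F#, A.
E (5/3): E, G, B.

A, D, F# | D, F#, A, C# | D, F#, A | E, G, B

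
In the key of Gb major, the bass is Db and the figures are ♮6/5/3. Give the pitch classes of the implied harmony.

A third above Db in this key is F.
A fifth above Db in this key is Ab.
A sixth above Db in this key is Bb, made natural (B) by the ♮ figure.

Db, F, Ab, B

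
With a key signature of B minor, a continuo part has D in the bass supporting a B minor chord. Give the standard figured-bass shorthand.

6

D is the third of B minor, so the chord is in first inversion.
A triad in first inversion is figured 6/3, conventionally abbreviated 6.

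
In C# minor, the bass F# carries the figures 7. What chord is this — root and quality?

F# minor seventh

The figures 7 indicate a seventh chord in root position.
In root position the bass is the root, so the root is F#.
The chord tones are F#, A, C#, E, giving F# minor seventh.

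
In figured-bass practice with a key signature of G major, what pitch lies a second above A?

B

Counting 1 letter step above A lands on B; in G major, that letter is B.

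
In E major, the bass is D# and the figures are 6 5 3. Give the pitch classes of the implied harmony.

A third above D# in this key is F#.
A fifth above D# in this key is A.
A sixth above D# in this key is B.
Together with the bass D#, this spells B dominant seventh in first inversion.

D#, F#, A, B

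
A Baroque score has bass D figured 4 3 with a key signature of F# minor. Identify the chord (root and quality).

G# half-diminished seventh

The figures 4 3 indicate a seventh chord in second inversion.
In second inversion the root lies a fourth above the bass: a fourth above D in F# minor is G#.
The chord tones are D, F#, G#, B, giving G# half-diminished seventh.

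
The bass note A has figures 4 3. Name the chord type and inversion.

seventh chord, second inversion

4 3 is shorthand for 6/4/3.
Intervals of 6/4/3 above the bass form a seventh chord; the bass is the fifth, so this is second inversion.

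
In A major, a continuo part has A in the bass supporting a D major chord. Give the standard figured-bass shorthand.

6/4

A is the fifth of D major, so the chord is in second inversion.
A triad in second inversion is figured 6/4, conventionally abbreviated 6/4.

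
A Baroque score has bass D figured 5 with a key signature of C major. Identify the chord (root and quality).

D minor

The figures 5 indicate a triad in root position.
In root position the bass is the root, so the root is D.
The chord tones are D, F, A, giving D minor.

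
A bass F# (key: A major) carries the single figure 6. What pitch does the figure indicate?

Counting 5 letter steps above F# lands on D; in A major, that letter is D.

D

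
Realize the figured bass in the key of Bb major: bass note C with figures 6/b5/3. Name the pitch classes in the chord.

A third above C in this key is Eb.
A fifth above C in this key is G, lowered to Gb by the flat.
A sixth above C in this key is A.
Together with the bass C, this spells A diminished seventh in first inversion.

C, Eb, Gb, A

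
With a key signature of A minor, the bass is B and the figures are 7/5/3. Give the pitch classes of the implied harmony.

A third above B in this key is D.
A fifth above B in this key is F.
A seventh above B in this key is A.
Together with the bass B, this spells B half-diminished seventh in root position.

B, D, F, A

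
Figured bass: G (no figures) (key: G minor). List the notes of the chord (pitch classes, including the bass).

G, Bb, D

An unfigured bass implies 5/3.
A third above G in this key is Bb.
A fifth above G in this key is D.
Together with the bass G, this spells G minor in root position.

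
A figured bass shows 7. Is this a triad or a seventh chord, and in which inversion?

7 is shorthand for 7/5/3.
Intervals of 7/5/3 above the bass form a seventh chord; the bass is the root, so this is root position.

seventh chord, root position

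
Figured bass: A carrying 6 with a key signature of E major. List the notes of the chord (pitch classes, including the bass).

A, C#, F#

The written figures 6 are shorthand for 6/3: the 3 is implied.
A third above A in this key is C#.
A sixth above A in this key is F#.
Together with the bass A, this spells F# minor in first inversion.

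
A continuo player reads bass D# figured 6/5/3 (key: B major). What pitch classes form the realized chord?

D#, F#, A#, B

A third above D# in this key is F#.
A fifth above D# in this key is A#.
A sixth above D# in this key is B.
Together with the bass D#, this spells B major seventh in first inversion.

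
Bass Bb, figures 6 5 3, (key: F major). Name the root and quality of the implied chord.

The figures 6 5 3 indicate a seventh chord in first inversion.
In first inversion the root lies a sixth above the bass: a sixth above Bb in F major is G.
The chord tones are Bb, D, F, G, giving G minor seventh.

G minor seventh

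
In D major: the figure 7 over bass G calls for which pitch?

F#

Counting 6 letter steps above G lands on F; in D major, that letter is F#.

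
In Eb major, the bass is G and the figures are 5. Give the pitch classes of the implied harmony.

The written figures 5 are shorthand for 5/3: the 3 is implied.
A third above G in this key is Bb.
A fifth above G in this key is D.
Together with the bass G, this spells G minor in root position.

G, Bb, D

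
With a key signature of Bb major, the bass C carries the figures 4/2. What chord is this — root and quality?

D minor seventh

The figures 4/2 indicate a seventh chord in third inversion.
In third inversion the root lies a second above the bass: a second above C in Bb major is D.
The chord tones are C, D, F, A, giving D minor seventh.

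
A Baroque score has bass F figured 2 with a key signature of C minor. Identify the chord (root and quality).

The figures 2 indicate a seventh chord in third inversion.
In third inversion the root lies a second above the bass: a second above F in C minor is G.
The chord tones are F, G, Bb, D, giving G minor seventh.

G minor seventh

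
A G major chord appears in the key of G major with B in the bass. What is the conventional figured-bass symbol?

6

B is the third of G major, so the chord is in first inversion.
A triad in first inversion is figured 6/3, conventionally abbreviated 6.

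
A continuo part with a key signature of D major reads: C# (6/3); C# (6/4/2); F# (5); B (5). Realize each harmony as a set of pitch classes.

C#, E, A | C#, D, F#, A | F#, A, C# | B, D, F#

C# (6/3): C#, E, A.
C# (6/4/2): C#, D, F#, A.
F# (5/3): F#, A, C#.
B (5/3): B, D, F#.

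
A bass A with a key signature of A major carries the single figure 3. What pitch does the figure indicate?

C#

Counting 2 letter steps above A lands on C; in A major, that letter is C#.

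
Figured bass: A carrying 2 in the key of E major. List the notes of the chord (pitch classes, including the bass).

A, B, D#, F#

The written figures 2 are shorthand for 6/4/2: the 6/4 are implied.
A second above A in this key is B.
A fourth above A in this key is D#.
A sixth above A in this key is F#.
Together with the bass A, this spells B dominant seventh in third inversion.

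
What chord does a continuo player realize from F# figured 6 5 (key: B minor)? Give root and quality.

D major seventh

The figures 6 5 indicate a seventh chord in first inversion.
In first inversion the root lies a sixth above the bass: a sixth above F# in B minor is D.
The chord tones are F#, A, C#, D, giving D major seventh.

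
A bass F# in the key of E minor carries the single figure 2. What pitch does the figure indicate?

Counting 1 letter step above F# lands on G; in E minor, that letter is G.

G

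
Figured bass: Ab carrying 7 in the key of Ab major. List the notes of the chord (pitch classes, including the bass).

Ab, C, Eb, G

The written figures 7 are shorthand for 7/5/3: the 5/3 are implied.
A third above Ab in this key is C.
A fifth above Ab in this key is Eb.
A seventh above Ab in this key is G.
Together with the bass Ab, this spells Ab major seventh in root position.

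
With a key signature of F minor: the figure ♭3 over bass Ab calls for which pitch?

Cb

Counting 2 letter steps above Ab lands on C; in F minor, that letter is C.
The b3 figure lowers it a semitone, giving Cb.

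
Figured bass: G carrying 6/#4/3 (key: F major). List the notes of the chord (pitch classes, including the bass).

G, Bb, C#, E

A third above G in this key is Bb.
A fourth above G in this key is C, raised to C# by the sharp.
A sixth above G in this key is E.
Together with the bass G, this spells C# diminished seventh in second inversion.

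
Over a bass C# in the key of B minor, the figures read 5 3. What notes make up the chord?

A third above C# in this key is E.
A fifth above C# in this key is G.
Together with the bass C#, this spells C# diminished in root position.

C#, E, G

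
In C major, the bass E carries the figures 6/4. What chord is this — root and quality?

The figures 6/4 indicate a triad in second inversion.
In second inversion the root lies a fourth above the bass: a fourth above E in C major is A.
The chord tones are E, A, C, giving A minor.

A minor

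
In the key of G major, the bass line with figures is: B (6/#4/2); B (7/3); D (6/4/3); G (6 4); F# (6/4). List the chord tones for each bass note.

B (6/#4/2): B, C, E#, G.
B (7/5/3): B, D, F#, A.
D (6/4/3): D, F#, G, B.
G (6/4): G, C, E.
F# (6/4): F#, B, D.

B, C, E#, G | B, D, F#, A | D, F#, G, B | G, C, E | F#, B, D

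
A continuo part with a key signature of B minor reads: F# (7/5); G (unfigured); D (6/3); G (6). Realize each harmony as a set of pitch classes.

F# (7/5/3): F#, A, C#, E.
G (5/3): G, B, D.
D (6/3): D, F#, B.
G (6/3): G, B, E.

F#, A, C#, E | G, B, D | D, F#, B | G, B, E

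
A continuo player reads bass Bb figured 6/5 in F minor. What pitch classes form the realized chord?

Bb, Db, F, G

The written figures 6/5 are shorthand for 6/5/3: the 3 is implied.
A third above Bb in this key is Db.
A fifth above Bb in this key is F.
A sixth above Bb in this key is G.
Together with the bass Bb, this spells G half-diminished seventh in first inversion.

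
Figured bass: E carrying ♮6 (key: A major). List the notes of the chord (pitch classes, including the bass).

The written figures ♮6 are shorthand for 6/3: the 3 is implied.
A third above E in this key is G#.
A sixth above E in this key is C#, made natural (C) by the ♮ figure.
Together with the bass E, this spells C augmented in first inversion.

E, G#, C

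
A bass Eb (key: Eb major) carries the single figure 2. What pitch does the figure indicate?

Counting 1 letter step above Eb lands on F; in Eb major, that letter is F.

F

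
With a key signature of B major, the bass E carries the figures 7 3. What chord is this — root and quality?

E major seventh

The figures 7 3 indicate a seventh chord in root position.
In root position the bass is the root, so the root is E.
The chord tones are E, G#, B, D#, giving E major seventh.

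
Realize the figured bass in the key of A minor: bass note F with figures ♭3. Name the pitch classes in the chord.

The written figures ♭3 are shorthand for 5/3: the 5 is implied.
A third above F in this key is A, lowered to Ab by the flat.
A fifth above F in this key is C.
Together with the bass F, this spells F minor in root position.

F, Ab, C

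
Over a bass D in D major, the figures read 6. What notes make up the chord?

D, F#, B

The written figures 6 are shorthand for 6/3: the 3 is implied.
A third above D in this key is F#.
A sixth above D in this key is B.
Together with the bass D, this spells B minor in first inversion.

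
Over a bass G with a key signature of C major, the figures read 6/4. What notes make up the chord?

A fourth above G in this key is C.
A sixth above G in this key is E.
Together with the bass G, this spells C major in second inversion.

G, C, E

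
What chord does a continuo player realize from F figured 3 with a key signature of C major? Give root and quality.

F major

The figures 3 indicate a triad in root position.
In root position the bass is the root, so the root is F.
The chord tones are F, A, C, giving F major.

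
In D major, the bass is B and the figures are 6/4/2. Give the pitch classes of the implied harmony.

A second above B in this key is C#.
A fourth above B in this key is E.
A sixth above B in this key is G.
Together with the bass B, this spells C# half-diminished seventh in third inversion.

B, C#, E, G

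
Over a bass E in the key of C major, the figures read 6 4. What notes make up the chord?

E, A, C

A fourth above E in this key is A.
A sixth above E in this key is C.
Together with the bass E, this spells A minor in second inversion.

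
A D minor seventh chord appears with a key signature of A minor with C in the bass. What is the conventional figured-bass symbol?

C is the seventh of D minor seventh, so the chord is in third inversion.
A seventh chord in third inversion is figured 6/4/2, conventionally abbreviated 4/2.

4/2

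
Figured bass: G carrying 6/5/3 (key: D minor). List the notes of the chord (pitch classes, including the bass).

G, Bb, D, E

A third above G in this key is Bb.
A fifth above G in this key is D.
A sixth above G in this key is E.
Together with the bass G, this spells E half-diminished seventh in first inversion.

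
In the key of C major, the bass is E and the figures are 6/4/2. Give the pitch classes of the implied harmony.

E, F, A, C

A second above E in this key is F.
A fourth above E in this key is A.
A sixth above E in this key is C.
Together with the bass E, this spells F major seventh in third inversion.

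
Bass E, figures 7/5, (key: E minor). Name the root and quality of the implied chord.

E minor seventh

The figures 7/5 indicate a seventh chord in root position.
In root position the bass is the root, so the root is E.
The chord tones are E, G, B, D, giving E minor seventh.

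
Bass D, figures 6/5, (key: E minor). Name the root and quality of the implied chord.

The figures 6/5 indicate a seventh chord in first inversion.
In first inversion the root lies a sixth above the bass: a sixth above D in E minor is B.
The chord tones are D, F#, A, B, giving B minor seventh.

B minor seventh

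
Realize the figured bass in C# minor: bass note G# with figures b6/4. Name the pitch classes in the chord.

G#, C#, Eb

A fourth above G# in this key is C#.
A sixth above G# in this key is E, lowered to Eb by the flat.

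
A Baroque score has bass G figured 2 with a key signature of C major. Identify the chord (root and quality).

A minor seventh

The figures 2 indicate a seventh chord in third inversion.
In third inversion the root lies a second above the bass: a second above G in C major is A.
The chord tones are G, A, C, E, giving A minor seventh.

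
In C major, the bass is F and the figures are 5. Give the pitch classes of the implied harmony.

The written figures 5 are shorthand for 5/3: the 3 is implied.
A third above F in this key is A.
A fifth above F in this key is C.
Together with the bass F, this spells F major in root position.

F, A, C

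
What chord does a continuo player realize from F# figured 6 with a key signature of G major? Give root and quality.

D major

The figures 6 indicate a triad in first inversion.
In first inversion the root lies a sixth above the bass: a sixth above F# in G major is D.
The chord tones are F#, A, D, giving D major.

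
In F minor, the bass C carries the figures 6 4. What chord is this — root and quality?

F minor

The figures 6 4 indicate a triad in second inversion.
In second inversion the root lies a fourth above the bass: a fourth above C in F minor is F.
The chord tones are C, F, Ab, giving F minor.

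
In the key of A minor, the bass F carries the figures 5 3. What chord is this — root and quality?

F major

The figures 5 3 indicate a triad in root position.
In root position the bass is the root, so the root is F.
The chord tones are F, A, C, giving F major.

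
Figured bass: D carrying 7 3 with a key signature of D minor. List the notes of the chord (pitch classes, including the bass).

The written figures 7 3 are shorthand for 7/5/3: the 5 is implied.
A third above D in this key is F.
A fifth above D in this key is A.
A seventh above D in this key is C.
Together with the bass D, this spells D minor seventh in root position.

D, F, A, C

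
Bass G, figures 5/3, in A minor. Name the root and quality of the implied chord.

The figures 5/3 indicate a triad in root position.
In root position the bass is the root, so the root is G.
The chord tones are G, B, D, giving G major.

G major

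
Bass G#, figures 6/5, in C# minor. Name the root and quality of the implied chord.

The figures 6/5 indicate a seventh chord in first inversion.
In first inversion the root lies a sixth above the bass: a sixth above G# in C# minor is E.
The chord tones are G#, B, D#, E, giving E major seventh.

E major seventh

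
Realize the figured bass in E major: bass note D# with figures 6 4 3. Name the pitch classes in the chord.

D#, F#, G#, B

A third above D# in this key is F#.
A fourth above D# in this key is G#.
A sixth above D# in this key is B.
Together with the bass D#, this spells G# minor seventh in second inversion.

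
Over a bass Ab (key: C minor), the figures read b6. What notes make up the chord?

Ab, C, Fb

The written figures b6 are shorthand for 6/3: the 3 is implied.
A third above Ab in this key is C.
A sixth above Ab in this key is F, lowered to Fb by the flat.
Together with the bass Ab, this spells Fb augmented in first inversion.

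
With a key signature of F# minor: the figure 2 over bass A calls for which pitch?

Counting 1 letter step above A lands on B; in F# minor, that letter is B.

B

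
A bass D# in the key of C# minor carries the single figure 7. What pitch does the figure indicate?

Counting 6 letter steps above D# lands on C; in C# minor, that letter is C#.

C#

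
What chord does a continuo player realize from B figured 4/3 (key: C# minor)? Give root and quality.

The figures 4/3 indicate a seventh chord in second inversion.
In second inversion the root lies a fourth above the bass: a fourth above B in C# minor is E.
The chord tones are B, D#, E, G#, giving E major seventh.

E major seventh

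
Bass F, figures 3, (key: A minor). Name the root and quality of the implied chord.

F major

The figures 3 indicate a triad in root position.
In root position the bass is the root, so the root is F.
The chord tones are F, A, C, giving F major.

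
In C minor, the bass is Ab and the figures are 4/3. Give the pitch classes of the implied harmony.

The written figures 4/3 are shorthand for 6/4/3: the 6 is implied.
A third above Ab in this key is C.
A fourth above Ab in this key is D.
A sixth above Ab in this key is F.
Together with the bass Ab, this spells D half-diminished seventh in second inversion.

Ab, C, D, F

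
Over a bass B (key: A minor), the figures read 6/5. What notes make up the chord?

B, D, F, G

The written figures 6/5 are shorthand for 6/5/3: the 3 is implied.
A third above B in this key is D.
A fifth above B in this key is F.
A sixth above B in this key is G.
Together with the bass B, this spells G dominant seventh in first inversion.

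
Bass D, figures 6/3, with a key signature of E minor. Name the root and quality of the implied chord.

B minor

The figures 6/3 indicate a triad in first inversion.
In first inversion the root lies a sixth above the bass: a sixth above D in E minor is B.
The chord tones are D, F#, B, giving B minor.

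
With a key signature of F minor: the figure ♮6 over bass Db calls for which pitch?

Counting 5 letter steps above Db lands on B; in F minor, that letter is Bb.
The ♮6 figure makes it natural, giving B.

B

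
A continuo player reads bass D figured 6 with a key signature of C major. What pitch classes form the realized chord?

D, F, B

The written figures 6 are shorthand for 6/3: the 3 is implied.
A third above D in this key is F.
A sixth above D in this key is B.
Together with the bass D, this spells B diminished in first inversion.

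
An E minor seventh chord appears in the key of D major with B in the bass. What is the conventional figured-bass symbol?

4/3

B is the fifth of E minor seventh, so the chord is in second inversion.
A seventh chord in second inversion is figured 6/4/3, conventionally abbreviated 4/3.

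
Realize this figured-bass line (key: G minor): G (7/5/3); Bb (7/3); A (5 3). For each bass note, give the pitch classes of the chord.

G, Bb, D, F | Bb, D, F, A | A, C, Eb

G (7/5/3): G, Bb, D, F.
Bb (7/5/3): Bb, D, F, A.
A (5/3): A, C, Eb.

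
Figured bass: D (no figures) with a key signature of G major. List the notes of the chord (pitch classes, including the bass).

D, F#, A

An unfigured bass implies 5/3.
A third above D in this key is F#.
A fifth above D in this key is A.
Together with the bass D, this spells D major in root position.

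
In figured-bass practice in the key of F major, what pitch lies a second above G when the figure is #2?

Counting 1 letter step above G lands on A; in F major, that letter is A.
The #2 figure raises it a semitone, giving A#.

A#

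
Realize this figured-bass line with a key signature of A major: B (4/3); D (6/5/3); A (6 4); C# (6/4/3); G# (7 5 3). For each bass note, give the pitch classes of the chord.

B (6/4/3): B, D, E, G#.
D (6/5/3): D, F#, A, B.
A (6/4): A, D, F#.
C# (6/4/3): C#, E, F#, A.
G# (7/5/3): G#, B, D, F#.

B, D, E, G# | D, F#, A, B | A, D, F# | C#, E, F#, A | G#, B, D, F#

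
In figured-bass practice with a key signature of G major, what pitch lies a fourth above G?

Counting 3 letter steps above G lands on C; in G major, that letter is C.

C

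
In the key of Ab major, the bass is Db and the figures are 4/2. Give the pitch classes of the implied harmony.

The written figures 4/2 are shorthand for 6/4/2: the 6 is implied.
A second above Db in this key is Eb.
A fourth above Db in this key is G.
A sixth above Db in this key is Bb.
Together with the bass Db, this spells Eb dominant seventh in third inversion.

Db, Eb, G, Bb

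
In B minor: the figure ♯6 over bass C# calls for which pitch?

A#

Counting 5 letter steps above C# lands on A; in B minor, that letter is A.
The #6 figure raises it a semitone, giving A#.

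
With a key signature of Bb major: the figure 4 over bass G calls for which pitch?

Counting 3 letter steps above G lands on C; in Bb major, that letter is C.

C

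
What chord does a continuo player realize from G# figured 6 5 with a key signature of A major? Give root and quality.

The figures 6 5 indicate a seventh chord in first inversion.
In first inversion the root lies a sixth above the bass: a sixth above G# in A major is E.
The chord tones are G#, B, D, E, giving E dominant seventh.

E dominant seventh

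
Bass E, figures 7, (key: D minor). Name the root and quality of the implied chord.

The figures 7 indicate a seventh chord in root position.
In root position the bass is the root, so the root is E.
The chord tones are E, G, Bb, D, giving E half-diminished seventh.

E half-diminished seventh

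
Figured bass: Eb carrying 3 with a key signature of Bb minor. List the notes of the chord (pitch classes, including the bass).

Eb, Gb, Bb

The written figures 3 are shorthand for 5/3: the 5 is implied.
A third above Eb in this key is Gb.
A fifth above Eb in this key is Bb.
Together with the bass Eb, this spells Eb minor in root position.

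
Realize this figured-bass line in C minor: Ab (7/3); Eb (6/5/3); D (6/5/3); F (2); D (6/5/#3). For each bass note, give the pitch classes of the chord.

Ab (7/5/3): Ab, C, Eb, G.
Eb (6/5/3): Eb, G, Bb, C.
D (6/5/3): D, F, Ab, Bb.
F (6/4/2): F, G, Bb, D.
D (6/5/#3): D, F#, Ab, Bb.

Ab, C, Eb, G | Eb, G, Bb, C | D, F, Ab, Bb | F, G, Bb, D | D, F#, Ab, Bb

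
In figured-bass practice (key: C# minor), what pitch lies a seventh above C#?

B

Counting 6 letter steps above C# lands on B; in C# minor, that letter is B.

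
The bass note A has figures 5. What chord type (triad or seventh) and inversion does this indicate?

5 is shorthand for 5/3.
Intervals of 5/3 above the bass form a triad; the bass is the root, so this is root position.

triad, root position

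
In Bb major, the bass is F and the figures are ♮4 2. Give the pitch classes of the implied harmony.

F, G, B, D

The written figures ♮4 2 are shorthand for 6/4/2: the 6 is implied.
A second above F in this key is G.
A fourth above F in this key is Bb, made natural (B) by the ♮ figure.
A sixth above F in this key is D.
Together with the bass F, this spells G dominant seventh in third inversion.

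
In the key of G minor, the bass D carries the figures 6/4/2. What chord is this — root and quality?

The figures 6/4/2 indicate a seventh chord in third inversion.
In third inversion the root lies a second above the bass: a second above D in G minor is Eb.
The chord tones are D, Eb, G, Bb, giving Eb major seventh.

Eb major seventh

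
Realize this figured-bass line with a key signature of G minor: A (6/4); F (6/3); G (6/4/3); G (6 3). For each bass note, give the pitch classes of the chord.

A, D, F | F, A, D | G, Bb, C, Eb | G, Bb, Eb

A (6/4): A, D, F.
F (6/3): F, A, D.
G (6/4/3): G, Bb, C, Eb.
G (6/3): G, Bb, Eb.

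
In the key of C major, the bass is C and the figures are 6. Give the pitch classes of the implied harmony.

The written figures 6 are shorthand for 6/3: the 3 is implied.
A third above C in this key is E.
A sixth above C in this key is A.
Together with the bass C, this spells A minor in first inversion.

C, E, A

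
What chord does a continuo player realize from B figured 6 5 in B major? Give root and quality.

The figures 6 5 indicate a seventh chord in first inversion.
In first inversion the root lies a sixth above the bass: a sixth above B in B major is G#.
The chord tones are B, D#, F#, G#, giving G# minor seventh.

G# minor seventh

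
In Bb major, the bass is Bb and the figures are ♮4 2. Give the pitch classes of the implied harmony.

Bb, C, E, G

The written figures ♮4 2 are shorthand for 6/4/2: the 6 is implied.
A second above Bb in this key is C.
A fourth above Bb in this key is Eb, made natural (E) by the ♮ figure.
A sixth above Bb in this key is G.
Together with the bass Bb, this spells C dominant seventh in third inversion.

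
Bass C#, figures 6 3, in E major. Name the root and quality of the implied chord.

A major

The figures 6 3 indicate a triad in first inversion.
In first inversion the root lies a sixth above the bass: a sixth above C# in E major is A.
The chord tones are C#, E, A, giving A major.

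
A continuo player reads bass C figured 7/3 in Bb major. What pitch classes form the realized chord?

C, Eb, G, Bb

The written figures 7/3 are shorthand for 7/5/3: the 5 is implied.
A third above C in this key is Eb.
A fifth above C in this key is G.
A seventh above C in this key is Bb.
Together with the bass C, this spells C minor seventh in root position.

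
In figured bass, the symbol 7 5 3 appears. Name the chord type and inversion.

seventh chord, root position

Intervals of 7/5/3 above the bass form a seventh chord; the bass is the root, so this is root position.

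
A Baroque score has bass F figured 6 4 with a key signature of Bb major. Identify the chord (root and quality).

The figures 6 4 indicate a triad in second inversion.
In second inversion the root lies a fourth above the bass: a fourth above F in Bb major is Bb.
The chord tones are F, Bb, D, giving Bb major.

Bb major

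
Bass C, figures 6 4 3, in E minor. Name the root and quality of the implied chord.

The figures 6 4 3 indicate a seventh chord in second inversion.
In second inversion the root lies a fourth above the bass: a fourth above C in E minor is F#.
The chord tones are C, E, F#, A, giving F# half-diminished seventh.

F# half-diminished seventh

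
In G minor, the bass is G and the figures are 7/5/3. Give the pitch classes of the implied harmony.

G, Bb, D, F

A third above G in this key is Bb.
A fifth above G in this key is D.
A seventh above G in this key is F.
Together with the bass G, this spells G minor seventh in root position.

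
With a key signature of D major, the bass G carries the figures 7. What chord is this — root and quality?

G major seventh

The figures 7 indicate a seventh chord in root position.
In root position the bass is the root, so the root is G.
The chord tones are G, B, D, F#, giving G major seventh.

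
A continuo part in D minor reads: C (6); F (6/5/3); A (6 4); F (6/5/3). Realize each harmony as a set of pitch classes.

C (6/3): C, E, A.
F (6/5/3): F, A, C, D.
A (6/4): A, D, F.
F (6/5/3): F, A, C, D.

C, E, A | F, A, C, D | A, D, F | F, A, C, D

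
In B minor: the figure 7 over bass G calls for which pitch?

F#

Counting 6 letter steps above G lands on F; in B minor, that letter is F#.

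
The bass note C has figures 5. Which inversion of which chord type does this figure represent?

5 is shorthand for 5/3.
Intervals of 5/3 above the bass form a triad; the bass is the root, so this is root position.

triad, root position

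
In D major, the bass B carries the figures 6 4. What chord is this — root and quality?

The figures 6 4 indicate a triad in second inversion.
In second inversion the root lies a fourth above the bass: a fourth above B in D major is E.
The chord tones are B, E, G, giving E minor.

E minor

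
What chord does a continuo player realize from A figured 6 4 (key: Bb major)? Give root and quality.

The figures 6 4 indicate a triad in second inversion.
In second inversion the root lies a fourth above the bass: a fourth above A in Bb major is D.
The chord tones are A, D, F, giving D minor.

D minor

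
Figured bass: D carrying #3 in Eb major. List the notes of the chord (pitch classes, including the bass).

The written figures #3 are shorthand for 5/3: the 5 is implied.
A third above D in this key is F, raised to F# by the sharp.
A fifth above D in this key is Ab.

D, F#, Ab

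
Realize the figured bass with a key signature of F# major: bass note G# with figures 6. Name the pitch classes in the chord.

G#, B, E#

The written figures 6 are shorthand for 6/3: the 3 is implied.
A third above G# in this key is B.
A sixth above G# in this key is E#.
Together with the bass G#, this spells E# diminished in first inversion.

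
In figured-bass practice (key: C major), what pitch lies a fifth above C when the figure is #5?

Counting 4 letter steps above C lands on G; in C major, that letter is G.
The #5 figure raises it a semitone, giving G#.

G#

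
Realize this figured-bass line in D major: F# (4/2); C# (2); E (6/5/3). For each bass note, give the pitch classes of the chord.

F#, G, B, D | C#, D, F#, A | E, G, B, C#

F# (6/4/2): F#, G, B, D.
C# (6/4/2): C#, D, F#, A.
E (6/5/3): E, G, B, C#.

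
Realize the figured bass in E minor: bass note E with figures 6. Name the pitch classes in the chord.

E, G, C

The written figures 6 are shorthand for 6/3: the 3 is implied.
A third above E in this key is G.
A sixth above E in this key is C.
Together with the bass E, this spells C major in first inversion.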